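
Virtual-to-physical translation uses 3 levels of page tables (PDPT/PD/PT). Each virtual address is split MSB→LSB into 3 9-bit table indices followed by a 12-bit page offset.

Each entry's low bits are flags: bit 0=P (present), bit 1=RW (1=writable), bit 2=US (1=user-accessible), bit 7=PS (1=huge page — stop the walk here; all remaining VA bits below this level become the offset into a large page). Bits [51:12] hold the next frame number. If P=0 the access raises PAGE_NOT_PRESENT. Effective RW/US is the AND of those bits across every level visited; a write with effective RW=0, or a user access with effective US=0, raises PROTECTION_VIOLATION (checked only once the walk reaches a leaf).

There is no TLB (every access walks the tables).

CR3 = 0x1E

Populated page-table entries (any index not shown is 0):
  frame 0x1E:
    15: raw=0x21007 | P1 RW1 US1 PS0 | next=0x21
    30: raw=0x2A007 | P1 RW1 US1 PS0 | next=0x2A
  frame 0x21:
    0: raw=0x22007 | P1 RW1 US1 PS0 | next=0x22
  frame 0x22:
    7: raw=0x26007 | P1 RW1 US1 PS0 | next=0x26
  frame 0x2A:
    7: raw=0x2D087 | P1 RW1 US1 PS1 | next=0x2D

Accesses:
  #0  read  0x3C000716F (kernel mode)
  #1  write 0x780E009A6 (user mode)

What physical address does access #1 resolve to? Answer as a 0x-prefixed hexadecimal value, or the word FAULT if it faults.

Walk each access:
#0 VA=0x3C000716F (r,kernel):
  L0: frame=0x1E idx=15 entry=0x21007 [P=1 RW=1 US=1 PS=0]
  L1: frame=0x21 idx=0 entry=0x22007 [P=1 RW=1 US=1 PS=0]
  L2: frame=0x22 idx=7 entry=0x26007 [P=1 RW=1 US=1 PS=0]
  → PA=0x2616F  (3 entries read)
#1 VA=0x780E009A6 (w,user):
  L0: frame=0x1E idx=30 entry=0x2A007 [P=1 RW=1 US=1 PS=0]
  L1: frame=0x2A idx=7 entry=0x2D087 [P=1 RW=1 US=1 PS=1]
  → PA=0x2D9A6 (huge @L1)  (2 entries read)

Access #1 PA: 0x2D9A6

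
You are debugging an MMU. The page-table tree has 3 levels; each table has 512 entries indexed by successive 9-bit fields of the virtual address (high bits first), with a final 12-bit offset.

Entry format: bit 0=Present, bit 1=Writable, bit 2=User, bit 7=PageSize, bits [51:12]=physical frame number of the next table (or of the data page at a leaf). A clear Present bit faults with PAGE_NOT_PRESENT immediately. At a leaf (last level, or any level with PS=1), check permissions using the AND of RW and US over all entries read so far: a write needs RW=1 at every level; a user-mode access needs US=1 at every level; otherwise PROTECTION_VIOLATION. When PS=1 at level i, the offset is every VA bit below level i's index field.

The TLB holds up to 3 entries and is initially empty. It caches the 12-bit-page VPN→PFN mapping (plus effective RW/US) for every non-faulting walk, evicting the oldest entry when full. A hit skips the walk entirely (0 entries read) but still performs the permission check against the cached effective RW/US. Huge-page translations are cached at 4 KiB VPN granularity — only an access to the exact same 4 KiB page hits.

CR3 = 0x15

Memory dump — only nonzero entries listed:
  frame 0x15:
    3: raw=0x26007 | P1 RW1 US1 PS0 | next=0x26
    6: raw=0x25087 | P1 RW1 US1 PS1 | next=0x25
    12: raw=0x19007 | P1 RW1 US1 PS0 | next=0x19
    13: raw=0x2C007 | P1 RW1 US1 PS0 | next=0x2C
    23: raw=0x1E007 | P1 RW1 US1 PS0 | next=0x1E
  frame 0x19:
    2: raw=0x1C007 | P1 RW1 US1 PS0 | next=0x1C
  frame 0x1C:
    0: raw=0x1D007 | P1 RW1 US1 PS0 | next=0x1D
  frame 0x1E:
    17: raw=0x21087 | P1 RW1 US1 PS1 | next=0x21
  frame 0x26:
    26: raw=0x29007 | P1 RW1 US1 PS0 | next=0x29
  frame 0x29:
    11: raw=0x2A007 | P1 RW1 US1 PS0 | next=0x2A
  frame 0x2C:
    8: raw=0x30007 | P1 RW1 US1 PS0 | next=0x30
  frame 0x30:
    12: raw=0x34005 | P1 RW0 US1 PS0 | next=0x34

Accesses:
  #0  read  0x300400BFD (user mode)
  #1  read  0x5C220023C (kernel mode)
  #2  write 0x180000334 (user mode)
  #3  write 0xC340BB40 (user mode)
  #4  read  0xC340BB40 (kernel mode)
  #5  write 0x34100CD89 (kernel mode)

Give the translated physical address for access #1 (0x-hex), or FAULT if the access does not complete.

Per-access translation:
#0 VA=0x300400BFD (r,user):
  L0 @0x15[12] → 0x19007  P=1,RW=1,US=1,PS=0
  L1 @0x19[2] → 0x1C007  P=1,RW=1,US=1,PS=0
  L2 @0x1C[0] → 0x1D007  P=1,RW=1,US=1,PS=0
  ✓ 0x1DBFD  — 3 lookups
#1 VA=0x5C220023C (r,kernel):
  L0 @0x15[23] → 0x1E007  P=1,RW=1,US=1,PS=0
  L1 @0x1E[17] → 0x21087  P=1,RW=1,US=1,PS=1
  ✓ 0x2123C (huge @L1)  — 2 lookups
#2 VA=0x180000334 (w,user):
  L0 @0x15[6] → 0x25087  P=1,RW=1,US=1,PS=1
  ✓ 0x25334 (huge @L0)  — 1 lookups
#3 VA=0xC340BB40 (w,user):
  L0 @0x15[3] → 0x26007  P=1,RW=1,US=1,PS=0
  L1 @0x26[26] → 0x29007  P=1,RW=1,US=1,PS=0
  L2 @0x29[11] → 0x2A007  P=1,RW=1,US=1,PS=0
  ✓ 0x2AB40  — 3 lookups
#4 VA=0xC340BB40 (r,kernel):
  TLB hit vpn=0xC340B → PA=0x2AB40
#5 VA=0x34100CD89 (w,kernel):
  L0 @0x15[13] → 0x2C007  P=1,RW=1,US=1,PS=0
  L1 @0x2C[8] → 0x30007  P=1,RW=1,US=1,PS=0
  L2 @0x30[12] → 0x34005  P=1,RW=0,US=1,PS=0
  ⇒ fault: PROTECTION_VIOLATION  — 3 lookups

Access #1 PA: 0x2123C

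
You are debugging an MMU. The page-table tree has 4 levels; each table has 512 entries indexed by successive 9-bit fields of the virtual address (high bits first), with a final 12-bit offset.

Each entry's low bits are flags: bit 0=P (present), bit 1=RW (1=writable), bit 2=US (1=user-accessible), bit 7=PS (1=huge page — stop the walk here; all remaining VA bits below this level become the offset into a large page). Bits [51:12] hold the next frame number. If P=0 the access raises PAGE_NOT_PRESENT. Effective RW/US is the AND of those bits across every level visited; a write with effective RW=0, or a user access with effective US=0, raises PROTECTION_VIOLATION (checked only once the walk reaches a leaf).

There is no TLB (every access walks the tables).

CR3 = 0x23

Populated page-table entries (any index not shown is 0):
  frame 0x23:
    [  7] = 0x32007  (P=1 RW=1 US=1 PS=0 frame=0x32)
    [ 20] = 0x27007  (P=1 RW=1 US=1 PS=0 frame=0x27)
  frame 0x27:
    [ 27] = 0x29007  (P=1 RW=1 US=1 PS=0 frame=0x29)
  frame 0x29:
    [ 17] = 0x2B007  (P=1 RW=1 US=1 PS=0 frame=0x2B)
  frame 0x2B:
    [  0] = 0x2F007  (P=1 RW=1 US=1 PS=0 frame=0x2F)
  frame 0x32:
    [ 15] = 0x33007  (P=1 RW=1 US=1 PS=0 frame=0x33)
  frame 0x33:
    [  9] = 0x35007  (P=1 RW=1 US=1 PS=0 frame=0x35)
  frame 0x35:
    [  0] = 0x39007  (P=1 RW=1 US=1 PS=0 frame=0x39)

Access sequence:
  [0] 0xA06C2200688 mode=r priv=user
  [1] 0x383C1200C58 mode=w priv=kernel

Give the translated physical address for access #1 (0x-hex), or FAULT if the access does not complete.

Per-access translation:
#0 VA=0xA06C2200688 (r,user):
  lvl0: tbl 0x23, slot 20 ⇒ 0x27007 (P1/RW1/US1/PS0)
  lvl1: tbl 0x27, slot 27 ⇒ 0x29007 (P1/RW1/US1/PS0)
  lvl2: tbl 0x29, slot 17 ⇒ 0x2B007 (P1/RW1/US1/PS0)
  lvl3: tbl 0x2B, slot 0 ⇒ 0x2F007 (P1/RW1/US1/PS0)
  → PA=0x2F688  (4 entries read)
#1 VA=0x383C1200C58 (w,kernel):
  lvl0: tbl 0x23, slot 7 ⇒ 0x32007 (P1/RW1/US1/PS0)
  lvl1: tbl 0x32, slot 15 ⇒ 0x33007 (P1/RW1/US1/PS0)
  lvl2: tbl 0x33, slot 9 ⇒ 0x35007 (P1/RW1/US1/PS0)
  lvl3: tbl 0x35, slot 0 ⇒ 0x39007 (P1/RW1/US1/PS0)
  → PA=0x39C58  (4 entries read)

Access #1 PA: 0x39C58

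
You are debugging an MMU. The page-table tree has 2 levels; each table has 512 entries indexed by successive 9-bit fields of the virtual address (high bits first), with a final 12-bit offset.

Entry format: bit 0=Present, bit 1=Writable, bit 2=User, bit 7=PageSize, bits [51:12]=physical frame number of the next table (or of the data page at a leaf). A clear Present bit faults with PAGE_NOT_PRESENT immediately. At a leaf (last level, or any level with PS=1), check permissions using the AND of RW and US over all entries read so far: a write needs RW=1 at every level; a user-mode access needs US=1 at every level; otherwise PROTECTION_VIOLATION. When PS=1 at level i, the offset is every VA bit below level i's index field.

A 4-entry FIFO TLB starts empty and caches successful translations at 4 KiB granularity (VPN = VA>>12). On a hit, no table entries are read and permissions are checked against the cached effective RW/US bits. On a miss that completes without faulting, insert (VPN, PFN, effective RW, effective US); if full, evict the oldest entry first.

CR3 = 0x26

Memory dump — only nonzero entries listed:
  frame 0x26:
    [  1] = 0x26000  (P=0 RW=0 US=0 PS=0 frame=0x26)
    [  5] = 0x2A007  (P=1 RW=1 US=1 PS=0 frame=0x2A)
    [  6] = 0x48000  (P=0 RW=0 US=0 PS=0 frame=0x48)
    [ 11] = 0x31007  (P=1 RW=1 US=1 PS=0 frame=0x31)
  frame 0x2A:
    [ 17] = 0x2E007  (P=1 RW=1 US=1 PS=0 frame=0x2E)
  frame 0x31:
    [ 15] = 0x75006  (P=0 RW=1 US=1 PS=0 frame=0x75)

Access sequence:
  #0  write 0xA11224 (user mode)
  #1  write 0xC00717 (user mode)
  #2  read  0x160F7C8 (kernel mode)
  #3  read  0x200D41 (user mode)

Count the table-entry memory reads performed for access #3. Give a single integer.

Walk each access:
#0 VA=0xA11224 (w,user):
  L0 @0x26[5] → 0x2A007  P=1,RW=1,US=1,PS=0
  L1 @0x2A[17] → 0x2E007  P=1,RW=1,US=1,PS=0
  → PA=0x2E224  (2 entries read)
#1 VA=0xC00717 (w,user):
  L0 @0x26[6] → 0x48000  P=0,RW=0,US=0,PS=0
  ✗ PAGE_NOT_PRESENT  [1 reads]
#2 VA=0x160F7C8 (r,kernel):
  L0 @0x26[11] → 0x31007  P=1,RW=1,US=1,PS=0
  L1 @0x31[15] → 0x75006  P=0,RW=1,US=1,PS=0
  ✗ PAGE_NOT_PRESENT  [2 reads]
#3 VA=0x200D41 (r,user):
  L0 @0x26[1] → 0x26000  P=0,RW=0,US=0,PS=0
  ✗ PAGE_NOT_PRESENT  [1 reads]

Entries read for #3: 1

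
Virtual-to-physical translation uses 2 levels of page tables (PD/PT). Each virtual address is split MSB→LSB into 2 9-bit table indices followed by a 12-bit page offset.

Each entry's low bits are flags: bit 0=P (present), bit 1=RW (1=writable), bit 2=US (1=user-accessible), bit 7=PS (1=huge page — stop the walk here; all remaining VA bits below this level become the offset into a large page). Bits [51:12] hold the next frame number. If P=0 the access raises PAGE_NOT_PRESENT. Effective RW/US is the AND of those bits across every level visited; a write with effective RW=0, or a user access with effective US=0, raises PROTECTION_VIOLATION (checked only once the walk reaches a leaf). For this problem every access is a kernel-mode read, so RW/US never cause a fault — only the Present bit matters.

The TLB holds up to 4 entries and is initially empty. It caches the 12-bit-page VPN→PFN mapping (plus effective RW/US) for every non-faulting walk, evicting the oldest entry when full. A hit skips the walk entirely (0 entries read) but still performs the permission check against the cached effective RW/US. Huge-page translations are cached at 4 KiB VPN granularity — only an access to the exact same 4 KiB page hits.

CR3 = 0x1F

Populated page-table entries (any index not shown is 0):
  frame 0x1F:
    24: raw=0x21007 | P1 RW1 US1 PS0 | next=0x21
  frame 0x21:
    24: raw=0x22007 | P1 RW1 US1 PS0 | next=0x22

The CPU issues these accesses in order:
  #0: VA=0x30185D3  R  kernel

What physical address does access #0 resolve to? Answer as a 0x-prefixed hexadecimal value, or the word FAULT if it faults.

Walk each access:
#0 VA=0x30185D3 (r,kernel):
  L0: frame=0x1F idx=24 entry=0x21007 [P=1 RW=1 US=1 PS=0]
  L1: frame=0x21 idx=24 entry=0x22007 [P=1 RW=1 US=1 PS=0]
  ⇒ phys 0x225D3  [2 reads]

Access #0 PA: 0x225D3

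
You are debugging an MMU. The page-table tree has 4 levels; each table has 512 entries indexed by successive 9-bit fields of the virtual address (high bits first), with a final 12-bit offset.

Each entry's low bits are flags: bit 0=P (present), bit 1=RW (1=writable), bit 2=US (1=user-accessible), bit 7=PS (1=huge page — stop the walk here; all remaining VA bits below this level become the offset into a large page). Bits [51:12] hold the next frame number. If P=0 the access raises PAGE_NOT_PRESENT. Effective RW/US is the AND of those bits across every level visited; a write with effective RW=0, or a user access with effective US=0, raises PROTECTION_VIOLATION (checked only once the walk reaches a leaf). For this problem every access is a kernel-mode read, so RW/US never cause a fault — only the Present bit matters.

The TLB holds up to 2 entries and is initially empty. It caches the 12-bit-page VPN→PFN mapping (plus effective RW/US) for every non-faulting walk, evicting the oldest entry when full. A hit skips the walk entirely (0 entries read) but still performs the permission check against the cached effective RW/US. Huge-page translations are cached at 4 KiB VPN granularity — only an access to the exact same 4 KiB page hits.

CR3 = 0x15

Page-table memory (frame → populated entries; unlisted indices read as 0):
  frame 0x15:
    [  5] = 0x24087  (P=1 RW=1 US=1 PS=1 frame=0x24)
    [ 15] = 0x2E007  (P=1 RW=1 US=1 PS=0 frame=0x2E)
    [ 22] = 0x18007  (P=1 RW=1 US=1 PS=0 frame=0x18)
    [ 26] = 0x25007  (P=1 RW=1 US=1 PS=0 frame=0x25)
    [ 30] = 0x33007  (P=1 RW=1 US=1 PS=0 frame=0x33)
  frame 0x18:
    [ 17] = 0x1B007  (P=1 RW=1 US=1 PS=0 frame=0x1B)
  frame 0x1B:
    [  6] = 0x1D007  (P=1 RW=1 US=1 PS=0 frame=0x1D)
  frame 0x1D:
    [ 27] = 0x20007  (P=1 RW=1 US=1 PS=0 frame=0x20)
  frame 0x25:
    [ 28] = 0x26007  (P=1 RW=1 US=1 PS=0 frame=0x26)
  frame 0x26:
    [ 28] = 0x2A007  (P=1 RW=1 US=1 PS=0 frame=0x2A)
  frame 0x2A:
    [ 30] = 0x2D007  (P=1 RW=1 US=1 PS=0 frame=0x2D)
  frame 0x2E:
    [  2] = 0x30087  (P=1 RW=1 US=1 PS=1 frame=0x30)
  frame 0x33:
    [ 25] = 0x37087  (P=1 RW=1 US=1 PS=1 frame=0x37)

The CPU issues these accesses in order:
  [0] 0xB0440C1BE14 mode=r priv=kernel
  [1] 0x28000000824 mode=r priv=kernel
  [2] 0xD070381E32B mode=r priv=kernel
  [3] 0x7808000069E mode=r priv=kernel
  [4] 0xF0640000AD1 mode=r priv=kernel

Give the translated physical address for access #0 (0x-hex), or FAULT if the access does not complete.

Walk each access:
#0 VA=0xB0440C1BE14 (r,kernel):
  lvl0: tbl 0x15, slot 22 ⇒ 0x18007 (P1/RW1/US1/PS0)
  lvl1: tbl 0x18, slot 17 ⇒ 0x1B007 (P1/RW1/US1/PS0)
  lvl2: tbl 0x1B, slot 6 ⇒ 0x1D007 (P1/RW1/US1/PS0)
  lvl3: tbl 0x1D, slot 27 ⇒ 0x20007 (P1/RW1/US1/PS0)
  ⇒ phys 0x20E14  [4 reads]
#1 VA=0x28000000824 (r,kernel):
  lvl0: tbl 0x15, slot 5 ⇒ 0x24087 (P1/RW1/US1/PS1)
  ⇒ phys 0x24824 (huge @L0)  [1 reads]
#2 VA=0xD070381E32B (r,kernel):
  lvl0: tbl 0x15, slot 26 ⇒ 0x25007 (P1/RW1/US1/PS0)
  lvl1: tbl 0x25, slot 28 ⇒ 0x26007 (P1/RW1/US1/PS0)
  lvl2: tbl 0x26, slot 28 ⇒ 0x2A007 (P1/RW1/US1/PS0)
  lvl3: tbl 0x2A, slot 30 ⇒ 0x2D007 (P1/RW1/US1/PS0)
  ⇒ phys 0x2D32B  [4 reads]
#3 VA=0x7808000069E (r,kernel):
  lvl0: tbl 0x15, slot 15 ⇒ 0x2E007 (P1/RW1/US1/PS0)
  lvl1: tbl 0x2E, slot 2 ⇒ 0x30087 (P1/RW1/US1/PS1)
  ⇒ phys 0x3069E (huge @L1)  [2 reads]
#4 VA=0xF0640000AD1 (r,kernel):
  lvl0: tbl 0x15, slot 30 ⇒ 0x33007 (P1/RW1/US1/PS0)
  lvl1: tbl 0x33, slot 25 ⇒ 0x37087 (P1/RW1/US1/PS1)
  ⇒ phys 0x37AD1 (huge @L1)  [2 reads]

Access #0 PA: 0x20E14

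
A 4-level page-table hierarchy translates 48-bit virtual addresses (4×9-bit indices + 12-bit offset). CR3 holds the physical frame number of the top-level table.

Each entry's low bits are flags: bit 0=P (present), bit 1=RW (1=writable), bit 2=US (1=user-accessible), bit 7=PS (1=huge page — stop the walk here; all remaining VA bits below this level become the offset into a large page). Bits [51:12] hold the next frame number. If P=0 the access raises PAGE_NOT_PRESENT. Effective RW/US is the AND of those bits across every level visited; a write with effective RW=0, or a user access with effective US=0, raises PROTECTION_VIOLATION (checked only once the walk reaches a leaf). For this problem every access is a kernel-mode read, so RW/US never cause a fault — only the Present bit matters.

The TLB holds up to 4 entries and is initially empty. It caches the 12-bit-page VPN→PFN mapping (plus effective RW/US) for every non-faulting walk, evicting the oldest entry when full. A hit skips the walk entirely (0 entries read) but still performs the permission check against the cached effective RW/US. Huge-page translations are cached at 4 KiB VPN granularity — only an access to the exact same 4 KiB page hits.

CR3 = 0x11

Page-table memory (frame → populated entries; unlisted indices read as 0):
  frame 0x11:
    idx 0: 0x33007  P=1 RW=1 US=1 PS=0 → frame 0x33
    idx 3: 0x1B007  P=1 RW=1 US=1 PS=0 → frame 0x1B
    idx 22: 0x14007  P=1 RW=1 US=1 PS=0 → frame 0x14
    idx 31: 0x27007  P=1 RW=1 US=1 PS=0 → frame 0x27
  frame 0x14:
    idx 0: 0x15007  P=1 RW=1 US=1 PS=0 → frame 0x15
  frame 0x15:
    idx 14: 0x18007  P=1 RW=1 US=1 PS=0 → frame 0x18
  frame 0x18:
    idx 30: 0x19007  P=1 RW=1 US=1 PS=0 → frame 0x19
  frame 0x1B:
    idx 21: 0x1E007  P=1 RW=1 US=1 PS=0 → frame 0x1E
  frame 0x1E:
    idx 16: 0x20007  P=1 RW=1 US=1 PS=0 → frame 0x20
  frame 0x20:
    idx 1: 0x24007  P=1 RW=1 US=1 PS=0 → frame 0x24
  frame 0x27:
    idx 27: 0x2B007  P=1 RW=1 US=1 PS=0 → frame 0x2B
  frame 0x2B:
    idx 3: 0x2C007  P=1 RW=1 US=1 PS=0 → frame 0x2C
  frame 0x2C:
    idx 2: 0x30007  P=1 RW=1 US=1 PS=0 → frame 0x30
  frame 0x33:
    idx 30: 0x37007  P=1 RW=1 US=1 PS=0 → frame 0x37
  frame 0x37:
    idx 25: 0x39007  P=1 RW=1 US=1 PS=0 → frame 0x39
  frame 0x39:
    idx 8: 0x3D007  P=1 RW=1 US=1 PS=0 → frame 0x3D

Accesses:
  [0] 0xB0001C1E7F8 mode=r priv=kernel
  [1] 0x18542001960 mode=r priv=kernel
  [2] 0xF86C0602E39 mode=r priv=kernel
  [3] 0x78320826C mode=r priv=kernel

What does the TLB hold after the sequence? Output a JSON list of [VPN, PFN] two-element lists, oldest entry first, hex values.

Trace:
#0 VA=0xB0001C1E7F8 (r,kernel):
  [0] read 0x11 idx=22: raw=0x14007 flags P=1 W=1 U=1 S=0
  [1] read 0x14 idx=0: raw=0x15007 flags P=1 W=1 U=1 S=0
  [2] read 0x15 idx=14: raw=0x18007 flags P=1 W=1 U=1 S=0
  [3] read 0x18 idx=30: raw=0x19007 flags P=1 W=1 U=1 S=0
  → PA=0x197F8  (4 entries read)
#1 VA=0x18542001960 (r,kernel):
  [0] read 0x11 idx=3: raw=0x1B007 flags P=1 W=1 U=1 S=0
  [1] read 0x1B idx=21: raw=0x1E007 flags P=1 W=1 U=1 S=0
  [2] read 0x1E idx=16: raw=0x20007 flags P=1 W=1 U=1 S=0
  [3] read 0x20 idx=1: raw=0x24007 flags P=1 W=1 U=1 S=0
  → PA=0x24960  (4 entries read)
#2 VA=0xF86C0602E39 (r,kernel):
  [0] read 0x11 idx=31: raw=0x27007 flags P=1 W=1 U=1 S=0
  [1] read 0x27 idx=27: raw=0x2B007 flags P=1 W=1 U=1 S=0
  [2] read 0x2B idx=3: raw=0x2C007 flags P=1 W=1 U=1 S=0
  [3] read 0x2C idx=2: raw=0x30007 flags P=1 W=1 U=1 S=0
  → PA=0x30E39  (4 entries read)
#3 VA=0x78320826C (r,kernel):
  [0] read 0x11 idx=0: raw=0x33007 flags P=1 W=1 U=1 S=0
  [1] read 0x33 idx=30: raw=0x37007 flags P=1 W=1 U=1 S=0
  [2] read 0x37 idx=25: raw=0x39007 flags P=1 W=1 U=1 S=0
  [3] read 0x39 idx=8: raw=0x3D007 flags P=1 W=1 U=1 S=0
  → PA=0x3D26C  (4 entries read)

TLB: [["0xB0001C1E", "0x19"], ["0x18542001", "0x24"], ["0xF86C0602", "0x30"], ["0x783208", "0x3D"]]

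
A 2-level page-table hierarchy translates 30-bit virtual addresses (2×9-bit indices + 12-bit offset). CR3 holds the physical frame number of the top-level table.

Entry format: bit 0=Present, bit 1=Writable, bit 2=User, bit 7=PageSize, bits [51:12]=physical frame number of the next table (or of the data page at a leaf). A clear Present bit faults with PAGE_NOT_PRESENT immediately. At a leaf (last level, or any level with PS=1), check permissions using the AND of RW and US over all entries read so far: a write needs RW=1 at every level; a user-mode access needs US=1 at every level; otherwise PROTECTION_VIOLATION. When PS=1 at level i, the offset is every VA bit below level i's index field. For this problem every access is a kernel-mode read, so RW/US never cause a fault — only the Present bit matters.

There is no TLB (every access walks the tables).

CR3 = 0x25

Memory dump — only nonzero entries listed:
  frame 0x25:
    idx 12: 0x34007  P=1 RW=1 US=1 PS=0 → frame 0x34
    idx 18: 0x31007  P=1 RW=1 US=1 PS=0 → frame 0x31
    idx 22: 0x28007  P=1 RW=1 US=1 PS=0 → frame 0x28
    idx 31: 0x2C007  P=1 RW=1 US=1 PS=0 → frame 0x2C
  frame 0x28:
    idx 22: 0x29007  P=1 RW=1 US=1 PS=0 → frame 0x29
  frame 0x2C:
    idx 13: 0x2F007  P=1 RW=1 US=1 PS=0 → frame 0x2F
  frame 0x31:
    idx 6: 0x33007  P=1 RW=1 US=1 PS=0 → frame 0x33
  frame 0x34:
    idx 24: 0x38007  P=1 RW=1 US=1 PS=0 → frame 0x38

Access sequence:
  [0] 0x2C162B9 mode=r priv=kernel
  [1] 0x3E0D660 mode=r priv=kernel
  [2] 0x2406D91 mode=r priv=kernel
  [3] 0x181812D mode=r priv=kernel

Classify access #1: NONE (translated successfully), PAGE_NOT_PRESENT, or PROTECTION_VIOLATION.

Per-access translation:
#0 VA=0x2C162B9 (r,kernel):
  L0: frame=0x25 idx=22 entry=0x28007 [P=1 RW=1 US=1 PS=0]
  L1: frame=0x28 idx=22 entry=0x29007 [P=1 RW=1 US=1 PS=0]
  ✓ 0x292B9  — 2 lookups
#1 VA=0x3E0D660 (r,kernel):
  L0: frame=0x25 idx=31 entry=0x2C007 [P=1 RW=1 US=1 PS=0]
  L1: frame=0x2C idx=13 entry=0x2F007 [P=1 RW=1 US=1 PS=0]
  ✓ 0x2F660  — 2 lookups
#2 VA=0x2406D91 (r,kernel):
  L0: frame=0x25 idx=18 entry=0x31007 [P=1 RW=1 US=1 PS=0]
  L1: frame=0x31 idx=6 entry=0x33007 [P=1 RW=1 US=1 PS=0]
  ✓ 0x33D91  — 2 lookups
#3 VA=0x181812D (r,kernel):
  L0: frame=0x25 idx=12 entry=0x34007 [P=1 RW=1 US=1 PS=0]
  L1: frame=0x34 idx=24 entry=0x38007 [P=1 RW=1 US=1 PS=0]
  ✓ 0x3812D  — 2 lookups

Access #1 fault: NONE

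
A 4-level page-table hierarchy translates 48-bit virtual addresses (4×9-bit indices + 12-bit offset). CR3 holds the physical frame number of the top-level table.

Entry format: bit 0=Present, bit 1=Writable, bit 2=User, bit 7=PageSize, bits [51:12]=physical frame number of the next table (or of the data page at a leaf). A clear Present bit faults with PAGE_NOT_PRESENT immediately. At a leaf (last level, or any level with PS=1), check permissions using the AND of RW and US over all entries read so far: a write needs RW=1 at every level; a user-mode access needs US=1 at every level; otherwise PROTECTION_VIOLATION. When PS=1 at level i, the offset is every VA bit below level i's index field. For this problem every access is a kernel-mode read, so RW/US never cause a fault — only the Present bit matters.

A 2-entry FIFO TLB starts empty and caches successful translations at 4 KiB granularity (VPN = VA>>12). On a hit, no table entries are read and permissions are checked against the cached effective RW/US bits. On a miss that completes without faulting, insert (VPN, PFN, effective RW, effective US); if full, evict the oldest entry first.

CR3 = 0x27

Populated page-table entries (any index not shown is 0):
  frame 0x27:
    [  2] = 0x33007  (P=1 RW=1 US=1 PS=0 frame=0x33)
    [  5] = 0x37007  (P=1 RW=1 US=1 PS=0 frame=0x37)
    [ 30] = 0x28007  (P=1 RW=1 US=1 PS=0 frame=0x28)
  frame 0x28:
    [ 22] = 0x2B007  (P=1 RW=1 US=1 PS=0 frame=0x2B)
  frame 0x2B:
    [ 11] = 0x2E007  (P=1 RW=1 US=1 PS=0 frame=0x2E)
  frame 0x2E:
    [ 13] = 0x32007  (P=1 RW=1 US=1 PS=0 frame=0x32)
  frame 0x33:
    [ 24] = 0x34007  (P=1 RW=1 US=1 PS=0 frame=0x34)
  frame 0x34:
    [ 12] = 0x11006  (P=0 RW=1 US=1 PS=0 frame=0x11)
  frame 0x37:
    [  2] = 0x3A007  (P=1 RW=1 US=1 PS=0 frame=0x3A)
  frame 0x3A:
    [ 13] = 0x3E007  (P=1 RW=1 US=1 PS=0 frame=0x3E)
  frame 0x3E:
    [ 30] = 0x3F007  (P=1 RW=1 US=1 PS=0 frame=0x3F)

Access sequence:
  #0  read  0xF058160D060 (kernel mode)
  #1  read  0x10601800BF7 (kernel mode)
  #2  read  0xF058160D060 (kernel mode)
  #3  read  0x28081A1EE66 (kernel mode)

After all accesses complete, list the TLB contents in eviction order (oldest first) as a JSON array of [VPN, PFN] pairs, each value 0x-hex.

Trace:
#0 VA=0xF058160D060 (r,kernel):
  lvl0: tbl 0x27, slot 30 ⇒ 0x28007 (P1/RW1/US1/PS0)
  lvl1: tbl 0x28, slot 22 ⇒ 0x2B007 (P1/RW1/US1/PS0)
  lvl2: tbl 0x2B, slot 11 ⇒ 0x2E007 (P1/RW1/US1/PS0)
  lvl3: tbl 0x2E, slot 13 ⇒ 0x32007 (P1/RW1/US1/PS0)
  ⇒ phys 0x32060  [4 reads]
#1 VA=0x10601800BF7 (r,kernel):
  lvl0: tbl 0x27, slot 2 ⇒ 0x33007 (P1/RW1/US1/PS0)
  lvl1: tbl 0x33, slot 24 ⇒ 0x34007 (P1/RW1/US1/PS0)
  lvl2: tbl 0x34, slot 12 ⇒ 0x11006 (P0/RW1/US1/PS0)
  → PAGE_NOT_PRESENT  (3 entries read)
#2 VA=0xF058160D060 (r,kernel):
  TLB hit vpn=0xF058160D → PA=0x32060
#3 VA=0x28081A1EE66 (r,kernel):
  lvl0: tbl 0x27, slot 5 ⇒ 0x37007 (P1/RW1/US1/PS0)
  lvl1: tbl 0x37, slot 2 ⇒ 0x3A007 (P1/RW1/US1/PS0)
  lvl2: tbl 0x3A, slot 13 ⇒ 0x3E007 (P1/RW1/US1/PS0)
  lvl3: tbl 0x3E, slot 30 ⇒ 0x3F007 (P1/RW1/US1/PS0)
  ⇒ phys 0x3FE66  [4 reads]

TLB: [["0xF058160D", "0x32"], ["0x28081A1E", "0x3F"]]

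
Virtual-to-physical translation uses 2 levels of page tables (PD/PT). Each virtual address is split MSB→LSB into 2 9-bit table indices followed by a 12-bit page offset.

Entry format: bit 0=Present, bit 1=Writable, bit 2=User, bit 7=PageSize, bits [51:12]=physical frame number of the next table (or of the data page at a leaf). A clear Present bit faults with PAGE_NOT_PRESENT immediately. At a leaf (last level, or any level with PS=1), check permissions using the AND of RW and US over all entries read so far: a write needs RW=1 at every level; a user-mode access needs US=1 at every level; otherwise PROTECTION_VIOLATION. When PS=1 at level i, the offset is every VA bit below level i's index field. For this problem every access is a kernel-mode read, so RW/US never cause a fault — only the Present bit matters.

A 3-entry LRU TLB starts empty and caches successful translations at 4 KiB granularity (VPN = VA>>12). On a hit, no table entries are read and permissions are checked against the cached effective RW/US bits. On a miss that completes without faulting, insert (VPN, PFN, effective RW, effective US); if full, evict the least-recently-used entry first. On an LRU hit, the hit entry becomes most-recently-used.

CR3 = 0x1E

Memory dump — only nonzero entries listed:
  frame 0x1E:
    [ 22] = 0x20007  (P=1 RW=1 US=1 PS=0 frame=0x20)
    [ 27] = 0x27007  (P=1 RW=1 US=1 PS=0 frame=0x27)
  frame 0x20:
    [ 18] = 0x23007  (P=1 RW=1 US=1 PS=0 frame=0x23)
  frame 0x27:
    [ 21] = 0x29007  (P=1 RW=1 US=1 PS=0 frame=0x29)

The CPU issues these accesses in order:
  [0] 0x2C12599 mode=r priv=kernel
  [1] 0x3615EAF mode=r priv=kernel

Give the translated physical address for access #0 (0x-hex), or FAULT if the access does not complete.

Walk each access:
#0 VA=0x2C12599 (r,kernel):
  lvl0: tbl 0x1E, slot 22 ⇒ 0x20007 (P1/RW1/US1/PS0)
  lvl1: tbl 0x20, slot 18 ⇒ 0x23007 (P1/RW1/US1/PS0)
  ⇒ phys 0x23599  [2 reads]
#1 VA=0x3615EAF (r,kernel):
  lvl0: tbl 0x1E, slot 27 ⇒ 0x27007 (P1/RW1/US1/PS0)
  lvl1: tbl 0x27, slot 21 ⇒ 0x29007 (P1/RW1/US1/PS0)
  ⇒ phys 0x29EAF  [2 reads]

Access #0 PA: 0x23599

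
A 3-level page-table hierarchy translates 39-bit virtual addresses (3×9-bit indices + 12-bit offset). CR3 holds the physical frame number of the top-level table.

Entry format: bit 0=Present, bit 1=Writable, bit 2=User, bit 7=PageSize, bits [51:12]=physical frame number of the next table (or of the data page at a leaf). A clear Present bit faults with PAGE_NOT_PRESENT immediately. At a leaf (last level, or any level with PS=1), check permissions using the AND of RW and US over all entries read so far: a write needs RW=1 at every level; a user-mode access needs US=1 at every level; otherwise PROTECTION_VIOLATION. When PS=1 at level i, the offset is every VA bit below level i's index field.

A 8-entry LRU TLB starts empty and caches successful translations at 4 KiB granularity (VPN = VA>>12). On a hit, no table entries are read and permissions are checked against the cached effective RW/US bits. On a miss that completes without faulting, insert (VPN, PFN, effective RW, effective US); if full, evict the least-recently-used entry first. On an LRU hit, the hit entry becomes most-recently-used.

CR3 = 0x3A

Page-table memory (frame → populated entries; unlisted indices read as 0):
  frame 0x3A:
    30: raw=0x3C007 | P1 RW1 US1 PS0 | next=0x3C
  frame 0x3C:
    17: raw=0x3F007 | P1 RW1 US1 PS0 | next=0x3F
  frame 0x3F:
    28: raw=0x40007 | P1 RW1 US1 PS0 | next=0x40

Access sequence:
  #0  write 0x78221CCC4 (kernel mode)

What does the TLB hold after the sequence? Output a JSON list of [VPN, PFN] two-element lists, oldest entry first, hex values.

Trace:
#0 VA=0x78221CCC4 (w,kernel):
  L0 @0x3A[30] → 0x3C007  P=1,RW=1,US=1,PS=0
  L1 @0x3C[17] → 0x3F007  P=1,RW=1,US=1,PS=0
  L2 @0x3F[28] → 0x40007  P=1,RW=1,US=1,PS=0
  ⇒ phys 0x40CC4  [3 reads]

TLB: [["0x78221C", "0x40"]]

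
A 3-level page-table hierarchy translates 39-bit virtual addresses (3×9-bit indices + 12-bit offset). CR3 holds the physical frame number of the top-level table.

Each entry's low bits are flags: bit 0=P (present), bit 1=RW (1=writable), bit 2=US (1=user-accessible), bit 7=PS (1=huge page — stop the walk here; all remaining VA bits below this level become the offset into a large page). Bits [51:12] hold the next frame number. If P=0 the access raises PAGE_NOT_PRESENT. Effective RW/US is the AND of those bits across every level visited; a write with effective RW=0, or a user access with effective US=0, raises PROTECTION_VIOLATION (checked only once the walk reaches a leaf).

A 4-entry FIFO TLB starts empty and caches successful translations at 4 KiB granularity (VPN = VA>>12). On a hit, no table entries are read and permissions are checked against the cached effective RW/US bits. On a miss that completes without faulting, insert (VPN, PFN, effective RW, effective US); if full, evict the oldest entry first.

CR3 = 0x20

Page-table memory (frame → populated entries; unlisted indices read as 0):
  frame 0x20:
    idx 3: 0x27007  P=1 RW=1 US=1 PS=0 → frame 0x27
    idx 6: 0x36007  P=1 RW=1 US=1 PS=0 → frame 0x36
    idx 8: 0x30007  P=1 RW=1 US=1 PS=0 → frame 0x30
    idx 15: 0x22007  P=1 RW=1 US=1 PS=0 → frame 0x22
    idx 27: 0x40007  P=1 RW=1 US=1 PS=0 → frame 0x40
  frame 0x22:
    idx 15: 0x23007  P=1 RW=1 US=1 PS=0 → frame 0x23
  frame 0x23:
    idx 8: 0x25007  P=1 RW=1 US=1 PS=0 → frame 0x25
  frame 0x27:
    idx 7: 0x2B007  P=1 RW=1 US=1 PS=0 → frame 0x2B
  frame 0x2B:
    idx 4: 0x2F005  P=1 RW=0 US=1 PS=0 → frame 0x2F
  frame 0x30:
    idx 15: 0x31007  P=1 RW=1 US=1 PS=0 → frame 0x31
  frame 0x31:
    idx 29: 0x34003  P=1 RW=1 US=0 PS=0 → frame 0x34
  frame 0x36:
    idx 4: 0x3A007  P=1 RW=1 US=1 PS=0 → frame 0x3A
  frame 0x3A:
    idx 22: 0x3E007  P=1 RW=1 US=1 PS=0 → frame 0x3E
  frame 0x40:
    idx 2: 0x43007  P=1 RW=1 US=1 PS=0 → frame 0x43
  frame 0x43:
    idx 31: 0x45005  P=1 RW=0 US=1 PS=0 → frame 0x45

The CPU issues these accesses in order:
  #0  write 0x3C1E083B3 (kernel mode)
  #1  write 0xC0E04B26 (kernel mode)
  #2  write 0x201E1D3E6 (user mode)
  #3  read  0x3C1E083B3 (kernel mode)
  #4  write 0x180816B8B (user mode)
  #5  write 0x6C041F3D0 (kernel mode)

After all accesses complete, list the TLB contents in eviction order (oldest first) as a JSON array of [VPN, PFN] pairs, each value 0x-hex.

Trace:
#0 VA=0x3C1E083B3 (w,kernel):
  L0: frame=0x20 idx=15 entry=0x22007 [P=1 RW=1 US=1 PS=0]
  L1: frame=0x22 idx=15 entry=0x23007 [P=1 RW=1 US=1 PS=0]
  L2: frame=0x23 idx=8 entry=0x25007 [P=1 RW=1 US=1 PS=0]
  ⇒ phys 0x253B3  [3 reads]
#1 VA=0xC0E04B26 (w,kernel):
  L0: frame=0x20 idx=3 entry=0x27007 [P=1 RW=1 US=1 PS=0]
  L1: frame=0x27 idx=7 entry=0x2B007 [P=1 RW=1 US=1 PS=0]
  L2: frame=0x2B idx=4 entry=0x2F005 [P=1 RW=0 US=1 PS=0]
  → PROTECTION_VIOLATION  (3 entries read)
#2 VA=0x201E1D3E6 (w,user):
  L0: frame=0x20 idx=8 entry=0x30007 [P=1 RW=1 US=1 PS=0]
  L1: frame=0x30 idx=15 entry=0x31007 [P=1 RW=1 US=1 PS=0]
  L2: frame=0x31 idx=29 entry=0x34003 [P=1 RW=1 US=0 PS=0]
  → PROTECTION_VIOLATION  (3 entries read)
#3 VA=0x3C1E083B3 (r,kernel):
  TLB hit vpn=0x3C1E08 → PA=0x253B3
#4 VA=0x180816B8B (w,user):
  L0: frame=0x20 idx=6 entry=0x36007 [P=1 RW=1 US=1 PS=0]
  L1: frame=0x36 idx=4 entry=0x3A007 [P=1 RW=1 US=1 PS=0]
  L2: frame=0x3A idx=22 entry=0x3E007 [P=1 RW=1 US=1 PS=0]
  ⇒ phys 0x3EB8B  [3 reads]
#5 VA=0x6C041F3D0 (w,kernel):
  L0: frame=0x20 idx=27 entry=0x40007 [P=1 RW=1 US=1 PS=0]
  L1: frame=0x40 idx=2 entry=0x43007 [P=1 RW=1 US=1 PS=0]
  L2: frame=0x43 idx=31 entry=0x45005 [P=1 RW=0 US=1 PS=0]
  → PROTECTION_VIOLATION  (3 entries read)

TLB: [["0x3C1E08", "0x25"], ["0x180816", "0x3E"]]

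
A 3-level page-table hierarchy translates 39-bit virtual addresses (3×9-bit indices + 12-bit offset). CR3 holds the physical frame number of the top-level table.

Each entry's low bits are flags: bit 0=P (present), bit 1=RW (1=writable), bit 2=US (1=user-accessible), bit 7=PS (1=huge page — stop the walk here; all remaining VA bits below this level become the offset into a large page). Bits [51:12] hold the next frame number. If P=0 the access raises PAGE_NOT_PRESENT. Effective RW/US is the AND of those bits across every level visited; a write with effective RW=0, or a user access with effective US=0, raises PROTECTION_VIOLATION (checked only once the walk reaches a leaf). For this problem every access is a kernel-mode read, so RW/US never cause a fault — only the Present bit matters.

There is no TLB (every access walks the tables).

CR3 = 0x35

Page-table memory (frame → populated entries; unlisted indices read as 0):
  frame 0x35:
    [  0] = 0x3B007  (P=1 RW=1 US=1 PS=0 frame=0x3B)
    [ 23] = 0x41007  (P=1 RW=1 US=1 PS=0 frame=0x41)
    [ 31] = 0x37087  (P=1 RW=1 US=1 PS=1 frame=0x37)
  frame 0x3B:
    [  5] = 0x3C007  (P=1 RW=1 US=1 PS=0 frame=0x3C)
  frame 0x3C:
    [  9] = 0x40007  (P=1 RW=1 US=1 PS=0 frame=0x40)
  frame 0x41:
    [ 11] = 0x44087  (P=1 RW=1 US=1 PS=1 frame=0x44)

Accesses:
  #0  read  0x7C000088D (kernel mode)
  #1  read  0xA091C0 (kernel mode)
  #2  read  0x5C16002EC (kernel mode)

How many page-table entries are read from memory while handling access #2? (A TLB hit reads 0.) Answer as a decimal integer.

Trace:
#0 VA=0x7C000088D (r,kernel):
  lvl0: tbl 0x35, slot 31 ⇒ 0x37087 (P1/RW1/US1/PS1)
  → PA=0x3788D (huge @L0)  (1 entries read)
#1 VA=0xA091C0 (r,kernel):
  lvl0: tbl 0x35, slot 0 ⇒ 0x3B007 (P1/RW1/US1/PS0)
  lvl1: tbl 0x3B, slot 5 ⇒ 0x3C007 (P1/RW1/US1/PS0)
  lvl2: tbl 0x3C, slot 9 ⇒ 0x40007 (P1/RW1/US1/PS0)
  → PA=0x401C0  (3 entries read)
#2 VA=0x5C16002EC (r,kernel):
  lvl0: tbl 0x35, slot 23 ⇒ 0x41007 (P1/RW1/US1/PS0)
  lvl1: tbl 0x41, slot 11 ⇒ 0x44087 (P1/RW1/US1/PS1)
  → PA=0x442EC (huge @L1)  (2 entries read)

Entries read for #2: 2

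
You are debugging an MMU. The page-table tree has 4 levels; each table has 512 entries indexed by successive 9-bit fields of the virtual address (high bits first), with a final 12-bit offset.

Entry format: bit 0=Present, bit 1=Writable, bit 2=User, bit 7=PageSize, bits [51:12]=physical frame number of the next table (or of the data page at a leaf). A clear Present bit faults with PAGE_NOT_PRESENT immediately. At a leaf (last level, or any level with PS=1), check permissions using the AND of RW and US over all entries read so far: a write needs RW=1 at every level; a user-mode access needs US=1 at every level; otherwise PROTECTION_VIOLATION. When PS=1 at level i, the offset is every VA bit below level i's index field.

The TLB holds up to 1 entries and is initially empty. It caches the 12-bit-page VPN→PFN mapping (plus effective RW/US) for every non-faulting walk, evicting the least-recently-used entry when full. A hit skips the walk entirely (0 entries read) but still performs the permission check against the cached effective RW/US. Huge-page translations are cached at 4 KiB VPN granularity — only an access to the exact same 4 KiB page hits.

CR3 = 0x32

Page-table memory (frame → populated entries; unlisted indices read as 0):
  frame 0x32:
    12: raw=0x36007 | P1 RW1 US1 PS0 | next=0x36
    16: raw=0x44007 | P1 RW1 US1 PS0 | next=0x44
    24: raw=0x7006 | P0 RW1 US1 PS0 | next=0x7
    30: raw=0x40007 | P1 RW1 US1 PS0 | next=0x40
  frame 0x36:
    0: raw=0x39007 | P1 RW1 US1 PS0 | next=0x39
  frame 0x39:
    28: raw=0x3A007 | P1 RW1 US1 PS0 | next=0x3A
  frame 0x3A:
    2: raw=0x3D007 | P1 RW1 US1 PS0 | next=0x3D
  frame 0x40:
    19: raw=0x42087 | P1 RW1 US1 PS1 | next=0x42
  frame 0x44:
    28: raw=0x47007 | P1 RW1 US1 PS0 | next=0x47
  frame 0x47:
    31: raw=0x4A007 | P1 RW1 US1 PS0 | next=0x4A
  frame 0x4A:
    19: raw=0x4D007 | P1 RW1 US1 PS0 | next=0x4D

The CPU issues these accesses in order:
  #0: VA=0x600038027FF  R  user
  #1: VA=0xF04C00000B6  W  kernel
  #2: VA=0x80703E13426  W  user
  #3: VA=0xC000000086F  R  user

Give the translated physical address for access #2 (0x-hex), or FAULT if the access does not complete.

Per-access translation:
#0 VA=0x600038027FF (r,user):
  [0] read 0x32 idx=12: raw=0x36007 flags P=1 W=1 U=1 S=0
  [1] read 0x36 idx=0: raw=0x39007 flags P=1 W=1 U=1 S=0
  [2] read 0x39 idx=28: raw=0x3A007 flags P=1 W=1 U=1 S=0
  [3] read 0x3A idx=2: raw=0x3D007 flags P=1 W=1 U=1 S=0
  → PA=0x3D7FF  (4 entries read)
#1 VA=0xF04C00000B6 (w,kernel):
  [0] read 0x32 idx=30: raw=0x40007 flags P=1 W=1 U=1 S=0
  [1] read 0x40 idx=19: raw=0x42087 flags P=1 W=1 U=1 S=1
  → PA=0x420B6 (huge @L1)  (2 entries read)
#2 VA=0x80703E13426 (w,user):
  [0] read 0x32 idx=16: raw=0x44007 flags P=1 W=1 U=1 S=0
  [1] read 0x44 idx=28: raw=0x47007 flags P=1 W=1 U=1 S=0
  [2] read 0x47 idx=31: raw=0x4A007 flags P=1 W=1 U=1 S=0
  [3] read 0x4A idx=19: raw=0x4D007 flags P=1 W=1 U=1 S=0
  → PA=0x4D426  (4 entries read)
#3 VA=0xC000000086F (r,user):
  [0] read 0x32 idx=24: raw=0x7006 flags P=0 W=1 U=1 S=0
  → PAGE_NOT_PRESENT  (1 entries read)

Access #2 PA: 0x4D426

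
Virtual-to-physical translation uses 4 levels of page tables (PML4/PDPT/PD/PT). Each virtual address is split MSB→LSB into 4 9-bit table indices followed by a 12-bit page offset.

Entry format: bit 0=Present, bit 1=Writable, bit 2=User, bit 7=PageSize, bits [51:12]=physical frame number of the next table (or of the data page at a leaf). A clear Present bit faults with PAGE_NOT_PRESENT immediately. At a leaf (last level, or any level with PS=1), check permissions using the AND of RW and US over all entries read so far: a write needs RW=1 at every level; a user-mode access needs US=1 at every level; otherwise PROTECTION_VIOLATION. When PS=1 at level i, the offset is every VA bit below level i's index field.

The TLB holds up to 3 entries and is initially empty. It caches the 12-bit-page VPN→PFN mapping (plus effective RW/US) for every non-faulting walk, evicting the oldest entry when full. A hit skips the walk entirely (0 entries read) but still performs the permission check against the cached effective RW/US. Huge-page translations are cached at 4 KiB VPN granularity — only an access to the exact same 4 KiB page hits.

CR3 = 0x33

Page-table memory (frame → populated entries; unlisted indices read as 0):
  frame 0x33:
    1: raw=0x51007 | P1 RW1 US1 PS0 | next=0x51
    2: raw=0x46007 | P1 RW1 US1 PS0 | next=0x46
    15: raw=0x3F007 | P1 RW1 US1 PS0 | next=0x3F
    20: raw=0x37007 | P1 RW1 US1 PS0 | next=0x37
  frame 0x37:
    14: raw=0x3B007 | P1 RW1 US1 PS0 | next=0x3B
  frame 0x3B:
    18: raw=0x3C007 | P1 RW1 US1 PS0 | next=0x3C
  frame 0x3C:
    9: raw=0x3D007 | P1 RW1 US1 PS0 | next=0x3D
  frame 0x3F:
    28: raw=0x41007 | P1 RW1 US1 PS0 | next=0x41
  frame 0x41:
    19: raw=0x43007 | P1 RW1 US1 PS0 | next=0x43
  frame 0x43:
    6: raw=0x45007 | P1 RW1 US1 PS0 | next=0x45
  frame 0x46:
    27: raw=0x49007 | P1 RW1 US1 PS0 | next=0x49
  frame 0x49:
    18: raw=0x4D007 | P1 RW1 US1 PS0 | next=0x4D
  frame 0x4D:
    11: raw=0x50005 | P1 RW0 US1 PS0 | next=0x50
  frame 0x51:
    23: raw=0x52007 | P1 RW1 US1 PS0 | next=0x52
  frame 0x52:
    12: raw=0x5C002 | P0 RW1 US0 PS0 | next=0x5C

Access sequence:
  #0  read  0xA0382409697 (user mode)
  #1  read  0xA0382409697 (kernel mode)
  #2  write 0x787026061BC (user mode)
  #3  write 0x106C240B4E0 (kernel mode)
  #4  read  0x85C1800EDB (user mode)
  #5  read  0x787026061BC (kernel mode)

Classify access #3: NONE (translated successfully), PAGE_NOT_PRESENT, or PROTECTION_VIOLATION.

Per-access translation:
#0 VA=0xA0382409697 (r,user):
  L0: frame=0x33 idx=20 entry=0x37007 [P=1 RW=1 US=1 PS=0]
  L1: frame=0x37 idx=14 entry=0x3B007 [P=1 RW=1 US=1 PS=0]
  L2: frame=0x3B idx=18 entry=0x3C007 [P=1 RW=1 US=1 PS=0]
  L3: frame=0x3C idx=9 entry=0x3D007 [P=1 RW=1 US=1 PS=0]
  ⇒ phys 0x3D697  [4 reads]
#1 VA=0xA0382409697 (r,kernel):
  TLB hit vpn=0xA0382409 → PA=0x3D697
#2 VA=0x787026061BC (w,user):
  L0: frame=0x33 idx=15 entry=0x3F007 [P=1 RW=1 US=1 PS=0]
  L1: frame=0x3F idx=28 entry=0x41007 [P=1 RW=1 US=1 PS=0]
  L2: frame=0x41 idx=19 entry=0x43007 [P=1 RW=1 US=1 PS=0]
  L3: frame=0x43 idx=6 entry=0x45007 [P=1 RW=1 US=1 PS=0]
  ⇒ phys 0x451BC  [4 reads]
#3 VA=0x106C240B4E0 (w,kernel):
  L0: frame=0x33 idx=2 entry=0x46007 [P=1 RW=1 US=1 PS=0]
  L1: frame=0x46 idx=27 entry=0x49007 [P=1 RW=1 US=1 PS=0]
  L2: frame=0x49 idx=18 entry=0x4D007 [P=1 RW=1 US=1 PS=0]
  L3: frame=0x4D idx=11 entry=0x50005 [P=1 RW=0 US=1 PS=0]
  ✗ PROTECTION_VIOLATION  [4 reads]
#4 VA=0x85C1800EDB (r,user):
  L0: frame=0x33 idx=1 entry=0x51007 [P=1 RW=1 US=1 PS=0]
  L1: frame=0x51 idx=23 entry=0x52007 [P=1 RW=1 US=1 PS=0]
  L2: frame=0x52 idx=12 entry=0x5C002 [P=0 RW=1 US=0 PS=0]
  ✗ PAGE_NOT_PRESENT  [3 reads]
#5 VA=0x787026061BC (r,kernel):
  TLB hit vpn=0x78702606 → PA=0x451BC

Access #3 fault: PROTECTION_VIOLATION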